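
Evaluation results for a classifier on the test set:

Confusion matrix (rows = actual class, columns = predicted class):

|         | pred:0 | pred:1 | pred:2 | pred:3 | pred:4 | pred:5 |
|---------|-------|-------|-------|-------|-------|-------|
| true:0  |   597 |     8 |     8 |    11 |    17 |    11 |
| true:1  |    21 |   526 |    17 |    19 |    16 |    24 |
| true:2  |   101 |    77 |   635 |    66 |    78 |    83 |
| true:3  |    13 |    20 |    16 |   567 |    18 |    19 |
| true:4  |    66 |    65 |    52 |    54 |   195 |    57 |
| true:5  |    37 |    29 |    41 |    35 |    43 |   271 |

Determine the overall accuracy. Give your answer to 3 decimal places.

0.713

Accuracy = trace / total = (597+526+635+567+195+271=2791) / 3913 = 2791/3913 = 0.713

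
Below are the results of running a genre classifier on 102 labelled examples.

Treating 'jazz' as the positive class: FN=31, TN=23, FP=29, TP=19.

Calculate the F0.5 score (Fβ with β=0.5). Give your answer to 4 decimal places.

Fβ = (1+β²)·TP / ((1+β²)·TP + β²·FN + FP), with β²=1/4
= 1.25·19 / (1.25·19 + 0.25·31 + 29) = 0.3926

0.3926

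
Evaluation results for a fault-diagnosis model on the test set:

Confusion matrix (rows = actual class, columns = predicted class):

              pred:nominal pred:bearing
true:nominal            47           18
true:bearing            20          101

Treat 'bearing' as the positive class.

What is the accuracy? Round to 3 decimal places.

0.796

Accuracy = (TP+TN)/N = (101+47)/186 = 0.796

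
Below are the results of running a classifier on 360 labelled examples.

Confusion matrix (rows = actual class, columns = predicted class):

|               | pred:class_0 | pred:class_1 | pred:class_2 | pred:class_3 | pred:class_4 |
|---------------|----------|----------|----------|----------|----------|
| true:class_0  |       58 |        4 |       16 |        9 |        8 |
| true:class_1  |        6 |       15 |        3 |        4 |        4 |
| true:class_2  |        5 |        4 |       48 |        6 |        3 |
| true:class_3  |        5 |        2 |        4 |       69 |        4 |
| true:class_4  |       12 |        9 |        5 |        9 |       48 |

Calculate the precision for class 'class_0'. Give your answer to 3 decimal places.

0.674

One-vs-rest for 'class_0': TP = diagonal; FP = other classes predicted 'class_0'; FN = 'class_0' predicted as other.
precision = TP/(TP+FP).
class_0: TP=58, FP=6+5+5+12=28 → 58/86 = 0.6744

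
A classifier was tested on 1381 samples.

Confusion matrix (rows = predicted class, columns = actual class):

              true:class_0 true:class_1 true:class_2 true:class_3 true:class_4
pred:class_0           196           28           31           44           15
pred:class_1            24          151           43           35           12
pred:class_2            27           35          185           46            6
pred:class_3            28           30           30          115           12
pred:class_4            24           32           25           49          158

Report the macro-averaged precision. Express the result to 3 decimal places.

0.579

Per-class precision (TP/(TP+FP)):
  class_0: TP=196, FP=28+31+44+15=118 → 196/314 = 0.6242
  class_1: TP=151, FP=24+43+35+12=114 → 151/265 = 0.5698
  class_2: TP=185, FP=27+35+46+6=114 → 185/299 = 0.6187
  class_3: TP=115, FP=28+30+30+12=100 → 115/215 = 0.5349
  class_4: TP=158, FP=24+32+25+49=130 → 158/288 = 0.5486
Macro-precision = mean = (0.6242 + 0.5698 + 0.6187 + 0.5349 + 0.5486) / 5 = 0.579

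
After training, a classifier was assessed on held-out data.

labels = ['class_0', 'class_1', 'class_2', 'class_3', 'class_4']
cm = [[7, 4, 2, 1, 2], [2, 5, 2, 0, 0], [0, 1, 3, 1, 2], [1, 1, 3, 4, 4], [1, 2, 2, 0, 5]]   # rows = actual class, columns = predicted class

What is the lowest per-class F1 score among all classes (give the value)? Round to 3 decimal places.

Per-class F1 score (2·TP/(2·TP+FP+FN)):
  class_0: TP=7, FP=2+0+1+1=4, FN=4+2+1+2=9 → 14/27 = 0.5185
  class_1: TP=5, FP=4+1+1+2=8, FN=2+2+0+0=4 → 10/22 = 0.4545
  class_2: TP=3, FP=2+2+3+2=9, FN=0+1+1+2=4 → 6/19 = 0.3158
  class_3: TP=4, FP=1+0+1+0=2, FN=1+1+3+4=9 → 8/19 = 0.4211
  class_4: TP=5, FP=2+0+2+4=8, FN=1+2+2+0=5 → 10/23 = 0.4348
Lowest is class 'class_2' with F1 score = 0.316.

0.316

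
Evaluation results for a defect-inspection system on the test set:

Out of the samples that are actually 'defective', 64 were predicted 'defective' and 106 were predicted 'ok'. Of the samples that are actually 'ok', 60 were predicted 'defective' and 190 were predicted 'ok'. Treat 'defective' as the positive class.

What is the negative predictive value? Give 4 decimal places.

NPV = TN/(TN+FN) = 190/(190+106) = 0.6419

0.6419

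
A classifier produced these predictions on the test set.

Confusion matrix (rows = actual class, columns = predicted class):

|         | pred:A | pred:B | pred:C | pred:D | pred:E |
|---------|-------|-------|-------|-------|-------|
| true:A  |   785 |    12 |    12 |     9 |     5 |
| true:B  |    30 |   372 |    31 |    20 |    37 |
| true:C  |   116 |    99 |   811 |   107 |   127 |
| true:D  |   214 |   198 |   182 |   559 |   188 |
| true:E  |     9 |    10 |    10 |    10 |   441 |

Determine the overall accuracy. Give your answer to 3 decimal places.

0.675

Accuracy = trace / total = (785+372+811+559+441=2968) / 4394 = 2968/4394 = 0.675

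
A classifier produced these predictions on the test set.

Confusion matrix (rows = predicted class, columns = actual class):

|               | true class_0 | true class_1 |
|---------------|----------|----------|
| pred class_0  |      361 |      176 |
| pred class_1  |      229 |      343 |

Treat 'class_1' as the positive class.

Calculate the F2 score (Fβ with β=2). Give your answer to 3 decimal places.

Fβ = (1+β²)·TP / ((1+β²)·TP + β²·FN + FP), with β²=4
= 5·343 / (5·343 + 4·176 + 229) = 0.648

0.648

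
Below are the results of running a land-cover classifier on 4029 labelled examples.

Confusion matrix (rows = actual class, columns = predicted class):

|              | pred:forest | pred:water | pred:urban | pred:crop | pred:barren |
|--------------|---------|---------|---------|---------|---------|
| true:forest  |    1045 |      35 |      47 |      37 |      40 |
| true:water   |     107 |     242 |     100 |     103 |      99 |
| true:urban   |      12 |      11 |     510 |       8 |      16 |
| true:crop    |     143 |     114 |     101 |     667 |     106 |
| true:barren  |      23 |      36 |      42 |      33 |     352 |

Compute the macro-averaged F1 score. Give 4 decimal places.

0.6671

Per-class F1 score (2·TP/(2·TP+FP+FN)):
  forest: TP=1045, FP=107+12+143+23=285, FN=35+47+37+40=159 → 2090/2534 = 0.82478
  water: TP=242, FP=35+11+114+36=196, FN=107+100+103+99=409 → 484/1089 = 0.44444
  urban: TP=510, FP=47+100+101+42=290, FN=12+11+8+16=47 → 1020/1357 = 0.75166
  crop: TP=667, FP=37+103+8+33=181, FN=143+114+101+106=464 → 1334/1979 = 0.67408
  barren: TP=352, FP=40+99+16+106=261, FN=23+36+42+33=134 → 704/1099 = 0.64058
Macro-F1 score = mean = (0.82478 + 0.44444 + 0.75166 + 0.67408 + 0.64058) / 5 = 0.6671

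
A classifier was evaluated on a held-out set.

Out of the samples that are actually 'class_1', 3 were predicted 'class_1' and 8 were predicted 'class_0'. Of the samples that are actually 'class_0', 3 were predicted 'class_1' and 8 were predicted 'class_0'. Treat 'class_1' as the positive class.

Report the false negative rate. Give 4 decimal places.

FNR = FN/(FN+TP) = 8/(8+3) = 0.7273

0.7273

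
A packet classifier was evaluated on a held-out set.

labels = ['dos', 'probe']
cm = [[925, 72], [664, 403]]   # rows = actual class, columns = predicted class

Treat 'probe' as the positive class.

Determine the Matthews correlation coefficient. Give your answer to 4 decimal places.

0.3627

MCC = (TP·TN − FP·FN) / √((TP+FP)(TP+FN)(TN+FP)(TN+FN))
Numerator = 403·925 − 72·664 = 324967
Denominator = √(475·1067·997·1589) = √802928890225 = 896062.9946
MCC = 324967 / 896062.9946 = 0.3627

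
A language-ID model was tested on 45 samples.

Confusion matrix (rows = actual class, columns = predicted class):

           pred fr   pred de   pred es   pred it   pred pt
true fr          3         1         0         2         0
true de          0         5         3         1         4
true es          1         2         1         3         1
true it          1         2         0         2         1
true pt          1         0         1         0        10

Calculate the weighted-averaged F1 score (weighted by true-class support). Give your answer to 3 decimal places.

0.448

Per-class F1 score (2·TP/(2·TP+FP+FN)):
  fr: TP=3, FP=0+1+1+1=3, FN=1+0+2+0=3 → 6/12 = 0.5000
  de: TP=5, FP=1+2+2+0=5, FN=0+3+1+4=8 → 10/23 = 0.4348
  es: TP=1, FP=0+3+0+1=4, FN=1+2+3+1=7 → 2/13 = 0.1538
  it: TP=2, FP=2+1+3+0=6, FN=1+2+0+1=4 → 4/14 = 0.2857
  pt: TP=10, FP=0+4+1+1=6, FN=1+0+1+0=2 → 20/28 = 0.7143
Weighted-F1 score = Σ (supportᵢ/N)·F1 scoreᵢ with N=45: (6/45)·0.5000 + (13/45)·0.4348 + (8/45)·0.1538 + (6/45)·0.2857 + (12/45)·0.7143 = 0.448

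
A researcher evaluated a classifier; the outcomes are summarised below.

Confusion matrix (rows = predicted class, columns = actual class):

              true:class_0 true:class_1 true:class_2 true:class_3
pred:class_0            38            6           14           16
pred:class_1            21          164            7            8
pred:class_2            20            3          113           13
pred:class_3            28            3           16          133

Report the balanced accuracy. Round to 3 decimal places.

Balanced accuracy = mean of per-class recall.
  class_0: recall = 38/107 = 0.3551
  class_1: recall = 164/176 = 0.9318
  class_2: recall = 113/150 = 0.7533
  class_3: recall = 133/170 = 0.7824
Mean = (0.3551 + 0.9318 + 0.7533 + 0.7824) / 4 = 0.706

0.706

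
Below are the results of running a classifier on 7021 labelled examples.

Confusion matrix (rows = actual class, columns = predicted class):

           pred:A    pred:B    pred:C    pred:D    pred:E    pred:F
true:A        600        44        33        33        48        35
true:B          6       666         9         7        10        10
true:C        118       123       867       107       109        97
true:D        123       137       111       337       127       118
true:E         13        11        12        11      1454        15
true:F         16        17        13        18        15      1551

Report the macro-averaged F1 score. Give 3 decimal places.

0.741

Per-class F1 score (2·TP/(2·TP+FP+FN)):
  A: TP=600, FP=6+118+123+13+16=276, FN=44+33+33+48+35=193 → 1200/1669 = 0.7190
  B: TP=666, FP=44+123+137+11+17=332, FN=6+9+7+10+10=42 → 1332/1706 = 0.7808
  C: TP=867, FP=33+9+111+12+13=178, FN=118+123+107+109+97=554 → 1734/2466 = 0.7032
  D: TP=337, FP=33+7+107+11+18=176, FN=123+137+111+127+118=616 → 674/1466 = 0.4598
  E: TP=1454, FP=48+10+109+127+15=309, FN=13+11+12+11+15=62 → 2908/3279 = 0.8869
  F: TP=1551, FP=35+10+97+118+15=275, FN=16+17+13+18+15=79 → 3102/3456 = 0.8976
Macro-F1 score = mean = (0.7190 + 0.7808 + 0.7032 + 0.4598 + 0.8869 + 0.8976) / 6 = 0.741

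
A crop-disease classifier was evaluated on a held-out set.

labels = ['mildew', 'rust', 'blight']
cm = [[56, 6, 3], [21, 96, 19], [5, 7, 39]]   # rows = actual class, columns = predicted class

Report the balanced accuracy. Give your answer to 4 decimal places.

0.7774

Balanced accuracy = mean of per-class recall.
  mildew: recall = 56/65 = 0.86154
  rust: recall = 96/136 = 0.70588
  blight: recall = 39/51 = 0.76471
Mean = (0.86154 + 0.70588 + 0.76471) / 3 = 0.7774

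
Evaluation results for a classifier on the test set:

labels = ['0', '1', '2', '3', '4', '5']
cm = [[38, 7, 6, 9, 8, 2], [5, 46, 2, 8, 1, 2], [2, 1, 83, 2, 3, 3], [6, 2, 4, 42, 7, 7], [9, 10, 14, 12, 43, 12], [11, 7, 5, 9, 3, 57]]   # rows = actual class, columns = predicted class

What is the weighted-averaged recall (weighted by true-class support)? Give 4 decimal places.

0.6332

Per-class recall (TP/(TP+FN)):
  0: TP=38, FN=7+6+9+8+2=32 → 38/70 = 0.54286
  1: TP=46, FN=5+2+8+1+2=18 → 46/64 = 0.71875
  2: TP=83, FN=2+1+2+3+3=11 → 83/94 = 0.88298
  3: TP=42, FN=6+2+4+7+7=26 → 42/68 = 0.61765
  4: TP=43, FN=9+10+14+12+12=57 → 43/100 = 0.43000
  5: TP=57, FN=11+7+5+9+3=35 → 57/92 = 0.61957
Weighted-recall = Σ (supportᵢ/N)·recallᵢ with N=488: (70/488)·0.54286 + (64/488)·0.71875 + (94/488)·0.88298 + (68/488)·0.61765 + (100/488)·0.43000 + (92/488)·0.61957 = 0.6332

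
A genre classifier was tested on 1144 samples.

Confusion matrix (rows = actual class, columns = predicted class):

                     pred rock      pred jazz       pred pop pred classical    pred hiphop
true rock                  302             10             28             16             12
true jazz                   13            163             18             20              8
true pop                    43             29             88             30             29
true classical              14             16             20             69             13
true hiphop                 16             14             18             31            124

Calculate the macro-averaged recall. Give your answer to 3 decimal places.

0.618

Per-class recall (TP/(TP+FN)):
  rock: TP=302, FN=10+28+16+12=66 → 302/368 = 0.8207
  jazz: TP=163, FN=13+18+20+8=59 → 163/222 = 0.7342
  pop: TP=88, FN=43+29+30+29=131 → 88/219 = 0.4018
  classical: TP=69, FN=14+16+20+13=63 → 69/132 = 0.5227
  hiphop: TP=124, FN=16+14+18+31=79 → 124/203 = 0.6108
Macro-recall = mean = (0.8207 + 0.7342 + 0.4018 + 0.5227 + 0.6108) / 5 = 0.618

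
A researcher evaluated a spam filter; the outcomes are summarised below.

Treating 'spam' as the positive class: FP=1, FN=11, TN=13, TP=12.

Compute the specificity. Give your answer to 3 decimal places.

Specificity = TN/(TN+FP) = 13/(13+1) = 0.929

0.929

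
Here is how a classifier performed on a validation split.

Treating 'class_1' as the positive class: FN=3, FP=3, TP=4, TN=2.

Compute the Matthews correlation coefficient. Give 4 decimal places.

MCC = (TP·TN − FP·FN) / √((TP+FP)(TP+FN)(TN+FP)(TN+FN))
Numerator = 4·2 − 3·3 = -1
Denominator = √(7·7·5·5) = √1225 = 35.0000
MCC = -1 / 35.0000 = -0.0286

-0.0286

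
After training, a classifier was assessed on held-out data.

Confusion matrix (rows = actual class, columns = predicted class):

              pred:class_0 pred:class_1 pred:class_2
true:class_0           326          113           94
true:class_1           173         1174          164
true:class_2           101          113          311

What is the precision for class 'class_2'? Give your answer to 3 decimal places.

0.547

precision = TP/(TP+FP).
class_2: TP=311, FP=94+164=258 → 311/569 = 0.5466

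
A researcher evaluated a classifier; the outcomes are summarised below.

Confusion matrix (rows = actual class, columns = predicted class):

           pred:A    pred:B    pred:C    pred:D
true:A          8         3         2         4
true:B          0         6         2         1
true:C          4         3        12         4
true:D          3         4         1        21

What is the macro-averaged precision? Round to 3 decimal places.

Per-class precision (TP/(TP+FP)):
  A: TP=8, FP=0+4+3=7 → 8/15 = 0.5333
  B: TP=6, FP=3+3+4=10 → 6/16 = 0.3750
  C: TP=12, FP=2+2+1=5 → 12/17 = 0.7059
  D: TP=21, FP=4+1+4=9 → 21/30 = 0.7000
Macro-precision = mean = (0.5333 + 0.3750 + 0.7059 + 0.7000) / 4 = 0.579

0.579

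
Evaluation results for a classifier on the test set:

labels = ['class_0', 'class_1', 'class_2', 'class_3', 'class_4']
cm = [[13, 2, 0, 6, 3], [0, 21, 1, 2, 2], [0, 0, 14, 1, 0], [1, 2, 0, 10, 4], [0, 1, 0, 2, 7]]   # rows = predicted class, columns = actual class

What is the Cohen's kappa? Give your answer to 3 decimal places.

0.630

Observed agreement pₒ = trace/N = 65/92 = 0.7065
Expected agreement pₑ = Σ (rowᵢ·colᵢ)/N² = (14·24 + 26·26 + 15·15 + 21·17 + 16·10)/92² = 0.2072
κ = (pₒ − pₑ)/(1 − pₑ) = (0.7065 − 0.2072)/(1 − 0.2072) = 0.630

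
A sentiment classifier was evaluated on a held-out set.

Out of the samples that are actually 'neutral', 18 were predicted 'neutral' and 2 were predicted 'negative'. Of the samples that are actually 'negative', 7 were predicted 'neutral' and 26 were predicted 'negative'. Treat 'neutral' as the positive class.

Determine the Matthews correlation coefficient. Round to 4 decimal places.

0.6679

MCC = (TP·TN − FP·FN) / √((TP+FP)(TP+FN)(TN+FP)(TN+FN))
Numerator = 18·26 − 7·2 = 454
Denominator = √(25·20·33·28) = √462000 = 679.7058
MCC = 454 / 679.7058 = 0.6679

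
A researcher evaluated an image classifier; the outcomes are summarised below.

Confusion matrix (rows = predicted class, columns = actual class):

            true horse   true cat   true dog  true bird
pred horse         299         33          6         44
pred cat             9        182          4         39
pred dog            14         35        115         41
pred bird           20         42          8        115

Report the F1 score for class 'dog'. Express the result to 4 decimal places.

Take TP from the diagonal, FP from the rest of the 'dog' prediction marginal, FN from the rest of the 'dog' actual marginal.
F1 score = 2·TP/(2·TP+FP+FN).
dog: TP=115, FP=14+35+41=90, FN=6+4+8=18 → 230/338 = 0.68047

0.6805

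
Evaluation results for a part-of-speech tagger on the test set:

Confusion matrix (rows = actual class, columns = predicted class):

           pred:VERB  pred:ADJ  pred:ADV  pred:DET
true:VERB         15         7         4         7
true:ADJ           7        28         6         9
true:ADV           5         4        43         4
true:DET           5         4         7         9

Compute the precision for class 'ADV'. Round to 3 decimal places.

One-vs-rest for 'ADV': TP = diagonal; FP = other classes predicted 'ADV'; FN = 'ADV' predicted as other.
precision = TP/(TP+FP).
ADV: TP=43, FP=4+6+7=17 → 43/60 = 0.7167

0.717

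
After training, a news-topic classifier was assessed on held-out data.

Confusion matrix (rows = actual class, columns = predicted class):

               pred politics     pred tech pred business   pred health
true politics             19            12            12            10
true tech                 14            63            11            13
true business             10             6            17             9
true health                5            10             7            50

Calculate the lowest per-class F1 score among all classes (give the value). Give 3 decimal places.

Per-class F1 score (2·TP/(2·TP+FP+FN)):
  politics: TP=19, FP=14+10+5=29, FN=12+12+10=34 → 38/101 = 0.3762
  tech: TP=63, FP=12+6+10=28, FN=14+11+13=38 → 126/192 = 0.6563
  business: TP=17, FP=12+11+7=30, FN=10+6+9=25 → 34/89 = 0.3820
  health: TP=50, FP=10+13+9=32, FN=5+10+7=22 → 100/154 = 0.6494
Lowest is class 'politics' with F1 score = 0.376.

0.376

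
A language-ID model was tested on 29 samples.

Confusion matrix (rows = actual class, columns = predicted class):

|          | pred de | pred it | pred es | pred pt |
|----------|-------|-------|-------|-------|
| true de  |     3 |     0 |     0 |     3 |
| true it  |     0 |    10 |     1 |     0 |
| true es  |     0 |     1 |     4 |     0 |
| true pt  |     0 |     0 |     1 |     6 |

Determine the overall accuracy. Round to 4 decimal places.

Accuracy = trace / total = (3+10+4+6=23) / 29 = 23/29 = 0.7931

0.7931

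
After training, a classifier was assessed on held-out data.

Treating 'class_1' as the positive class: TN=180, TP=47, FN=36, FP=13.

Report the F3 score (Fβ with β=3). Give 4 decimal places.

0.5824

Fβ = (1+β²)·TP / ((1+β²)·TP + β²·FN + FP), with β²=9
= 10·47 / (10·47 + 9·36 + 13) = 0.5824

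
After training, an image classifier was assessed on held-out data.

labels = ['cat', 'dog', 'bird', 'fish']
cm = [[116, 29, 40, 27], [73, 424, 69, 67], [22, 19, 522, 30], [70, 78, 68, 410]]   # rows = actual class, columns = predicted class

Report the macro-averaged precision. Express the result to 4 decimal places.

0.6746

Per-class precision (TP/(TP+FP)):
  cat: TP=116, FP=73+22+70=165 → 116/281 = 0.41281
  dog: TP=424, FP=29+19+78=126 → 424/550 = 0.77091
  bird: TP=522, FP=40+69+68=177 → 522/699 = 0.74678
  fish: TP=410, FP=27+67+30=124 → 410/534 = 0.76779
Macro-precision = mean = (0.41281 + 0.77091 + 0.74678 + 0.76779) / 4 = 0.6746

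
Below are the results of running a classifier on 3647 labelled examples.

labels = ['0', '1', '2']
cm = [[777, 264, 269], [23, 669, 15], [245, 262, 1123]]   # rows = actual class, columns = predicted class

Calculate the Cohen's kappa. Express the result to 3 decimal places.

0.553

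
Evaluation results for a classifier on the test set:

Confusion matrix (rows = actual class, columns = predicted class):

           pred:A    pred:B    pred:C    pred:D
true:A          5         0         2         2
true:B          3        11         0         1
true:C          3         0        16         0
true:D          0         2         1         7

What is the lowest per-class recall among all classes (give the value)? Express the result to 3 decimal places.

Per-class recall (TP/(TP+FN)):
  A: TP=5, FN=0+2+2=4 → 5/9 = 0.5556
  B: TP=11, FN=3+0+1=4 → 11/15 = 0.7333
  C: TP=16, FN=3+0+0=3 → 16/19 = 0.8421
  D: TP=7, FN=0+2+1=3 → 7/10 = 0.7000
Lowest is class 'A' with recall = 0.556.

0.556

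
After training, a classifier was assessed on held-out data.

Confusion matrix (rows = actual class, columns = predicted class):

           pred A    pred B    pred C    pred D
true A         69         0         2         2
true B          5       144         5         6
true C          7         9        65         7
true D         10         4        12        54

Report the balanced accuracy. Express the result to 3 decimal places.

Balanced accuracy = mean of per-class recall.
  A: recall = 69/73 = 0.9452
  B: recall = 144/160 = 0.9000
  C: recall = 65/88 = 0.7386
  D: recall = 54/80 = 0.6750
Mean = (0.9452 + 0.9000 + 0.7386 + 0.6750) / 4 = 0.815

0.815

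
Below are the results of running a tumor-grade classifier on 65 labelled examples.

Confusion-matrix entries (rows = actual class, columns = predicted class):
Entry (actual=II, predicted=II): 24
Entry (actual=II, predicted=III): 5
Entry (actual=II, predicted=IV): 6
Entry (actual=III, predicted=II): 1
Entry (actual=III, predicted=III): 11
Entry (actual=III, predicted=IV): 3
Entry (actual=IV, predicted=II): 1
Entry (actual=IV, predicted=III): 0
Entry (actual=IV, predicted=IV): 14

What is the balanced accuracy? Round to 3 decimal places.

Balanced accuracy = mean of per-class recall.
  II: recall = 24/35 = 0.6857
  III: recall = 11/15 = 0.7333
  IV: recall = 14/15 = 0.9333
Mean = (0.6857 + 0.7333 + 0.9333) / 3 = 0.784

0.784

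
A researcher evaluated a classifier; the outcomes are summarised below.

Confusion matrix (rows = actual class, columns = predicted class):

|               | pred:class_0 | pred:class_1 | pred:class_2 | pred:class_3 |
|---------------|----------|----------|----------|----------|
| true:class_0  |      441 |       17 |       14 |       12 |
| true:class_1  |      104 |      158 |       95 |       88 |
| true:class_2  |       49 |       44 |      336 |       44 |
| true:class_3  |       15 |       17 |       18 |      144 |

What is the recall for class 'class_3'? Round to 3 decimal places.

Treat 'class_3' as positive and all other classes as negative.
recall = TP/(TP+FN).
class_3: TP=144, FN=15+17+18=50 → 144/194 = 0.7423

0.742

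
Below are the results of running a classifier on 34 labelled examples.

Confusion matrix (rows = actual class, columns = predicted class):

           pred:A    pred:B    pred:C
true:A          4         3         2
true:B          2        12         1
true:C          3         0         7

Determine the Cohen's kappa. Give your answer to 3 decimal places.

Observed agreement pₒ = trace/N = 23/34 = 0.6765
Expected agreement pₑ = Σ (rowᵢ·colᵢ)/N² = (9·9 + 15·15 + 10·10)/34² = 0.3512
κ = (pₒ − pₑ)/(1 − pₑ) = (0.6765 − 0.3512)/(1 − 0.3512) = 0.501

0.501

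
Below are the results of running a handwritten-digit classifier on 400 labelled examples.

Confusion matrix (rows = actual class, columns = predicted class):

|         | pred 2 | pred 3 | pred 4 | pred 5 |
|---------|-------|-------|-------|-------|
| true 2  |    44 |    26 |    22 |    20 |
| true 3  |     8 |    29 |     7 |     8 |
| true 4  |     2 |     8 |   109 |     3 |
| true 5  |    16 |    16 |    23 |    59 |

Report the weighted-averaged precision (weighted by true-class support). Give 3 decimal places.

0.617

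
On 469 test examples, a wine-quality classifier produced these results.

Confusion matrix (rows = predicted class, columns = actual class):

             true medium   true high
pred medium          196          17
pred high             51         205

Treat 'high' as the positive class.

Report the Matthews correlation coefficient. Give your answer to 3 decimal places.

0.719

MCC = (TP·TN − FP·FN) / √((TP+FP)(TP+FN)(TN+FP)(TN+FN))
Numerator = 205·196 − 51·17 = 39313
Denominator = √(256·222·247·213) = √2989988352 = 54680.7859
MCC = 39313 / 54680.7859 = 0.719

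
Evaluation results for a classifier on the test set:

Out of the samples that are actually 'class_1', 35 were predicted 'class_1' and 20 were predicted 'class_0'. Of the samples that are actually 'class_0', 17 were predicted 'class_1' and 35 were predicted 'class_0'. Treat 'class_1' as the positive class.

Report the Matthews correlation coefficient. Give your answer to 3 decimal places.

0.309

MCC = (TP·TN − FP·FN) / √((TP+FP)(TP+FN)(TN+FP)(TN+FN))
Numerator = 35·35 − 17·20 = 885
Denominator = √(52·55·52·55) = √8179600 = 2860.0000
MCC = 885 / 2860.0000 = 0.309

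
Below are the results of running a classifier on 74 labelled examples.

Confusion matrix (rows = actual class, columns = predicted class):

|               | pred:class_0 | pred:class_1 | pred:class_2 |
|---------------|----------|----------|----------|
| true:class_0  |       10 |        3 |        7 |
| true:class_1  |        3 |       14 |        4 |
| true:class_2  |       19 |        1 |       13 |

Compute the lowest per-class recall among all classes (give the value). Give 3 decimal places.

Per-class recall (TP/(TP+FN)):
  class_0: TP=10, FN=3+7=10 → 10/20 = 0.5000
  class_1: TP=14, FN=3+4=7 → 14/21 = 0.6667
  class_2: TP=13, FN=19+1=20 → 13/33 = 0.3939
Lowest is class 'class_2' with recall = 0.394.

0.394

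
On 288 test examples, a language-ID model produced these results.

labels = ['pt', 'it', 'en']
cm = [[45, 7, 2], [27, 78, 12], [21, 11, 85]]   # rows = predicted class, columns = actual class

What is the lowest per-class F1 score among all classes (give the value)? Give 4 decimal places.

Per-class F1 score (2·TP/(2·TP+FP+FN)):
  pt: TP=45, FP=7+2=9, FN=27+21=48 → 90/147 = 0.61224
  it: TP=78, FP=27+12=39, FN=7+11=18 → 156/213 = 0.73239
  en: TP=85, FP=21+11=32, FN=2+12=14 → 170/216 = 0.78704
Lowest is class 'pt' with F1 score = 0.6122.

0.6122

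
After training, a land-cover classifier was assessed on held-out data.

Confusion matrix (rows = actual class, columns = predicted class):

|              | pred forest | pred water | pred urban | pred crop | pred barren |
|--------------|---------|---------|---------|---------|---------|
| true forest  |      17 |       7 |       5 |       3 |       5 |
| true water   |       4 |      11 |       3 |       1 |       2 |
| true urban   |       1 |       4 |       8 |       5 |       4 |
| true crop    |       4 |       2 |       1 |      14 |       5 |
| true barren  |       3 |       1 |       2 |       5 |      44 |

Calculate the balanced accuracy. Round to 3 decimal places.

Balanced accuracy = mean of per-class recall.
  forest: recall = 17/37 = 0.4595
  water: recall = 11/21 = 0.5238
  urban: recall = 8/22 = 0.3636
  crop: recall = 14/26 = 0.5385
  barren: recall = 44/55 = 0.8000
Mean = (0.4595 + 0.5238 + 0.3636 + 0.5385 + 0.8000) / 5 = 0.537

0.537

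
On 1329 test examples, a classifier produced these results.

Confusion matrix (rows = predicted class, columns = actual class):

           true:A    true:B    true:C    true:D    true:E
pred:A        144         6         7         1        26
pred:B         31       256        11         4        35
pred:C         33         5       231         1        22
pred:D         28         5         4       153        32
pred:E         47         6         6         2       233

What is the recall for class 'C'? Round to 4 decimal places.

0.8919

One-vs-rest for 'C': TP = diagonal; FP = other classes predicted 'C'; FN = 'C' predicted as other.
recall = TP/(TP+FN).
C: TP=231, FN=7+11+4+6=28 → 231/259 = 0.89189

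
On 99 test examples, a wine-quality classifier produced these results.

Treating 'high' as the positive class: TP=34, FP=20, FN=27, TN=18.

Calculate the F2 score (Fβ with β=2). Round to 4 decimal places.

0.5705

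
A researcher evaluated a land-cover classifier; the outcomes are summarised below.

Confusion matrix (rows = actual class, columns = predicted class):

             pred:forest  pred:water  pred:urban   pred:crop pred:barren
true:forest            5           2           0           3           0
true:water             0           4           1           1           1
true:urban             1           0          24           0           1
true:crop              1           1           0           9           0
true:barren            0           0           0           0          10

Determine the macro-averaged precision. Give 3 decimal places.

Per-class precision (TP/(TP+FP)):
  forest: TP=5, FP=0+1+1+0=2 → 5/7 = 0.7143
  water: TP=4, FP=2+0+1+0=3 → 4/7 = 0.5714
  urban: TP=24, FP=0+1+0+0=1 → 24/25 = 0.9600
  crop: TP=9, FP=3+1+0+0=4 → 9/13 = 0.6923
  barren: TP=10, FP=0+1+1+0=2 → 10/12 = 0.8333
Macro-precision = mean = (0.7143 + 0.5714 + 0.9600 + 0.6923 + 0.8333) / 5 = 0.754

0.754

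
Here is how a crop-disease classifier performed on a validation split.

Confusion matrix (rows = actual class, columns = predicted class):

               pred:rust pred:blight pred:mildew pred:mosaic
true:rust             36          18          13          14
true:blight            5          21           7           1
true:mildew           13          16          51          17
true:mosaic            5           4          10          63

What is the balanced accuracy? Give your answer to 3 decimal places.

Balanced accuracy = mean of per-class recall.
  rust: recall = 36/81 = 0.4444
  blight: recall = 21/34 = 0.6176
  mildew: recall = 51/97 = 0.5258
  mosaic: recall = 63/82 = 0.7683
Mean = (0.4444 + 0.6176 + 0.5258 + 0.7683) / 4 = 0.589

0.589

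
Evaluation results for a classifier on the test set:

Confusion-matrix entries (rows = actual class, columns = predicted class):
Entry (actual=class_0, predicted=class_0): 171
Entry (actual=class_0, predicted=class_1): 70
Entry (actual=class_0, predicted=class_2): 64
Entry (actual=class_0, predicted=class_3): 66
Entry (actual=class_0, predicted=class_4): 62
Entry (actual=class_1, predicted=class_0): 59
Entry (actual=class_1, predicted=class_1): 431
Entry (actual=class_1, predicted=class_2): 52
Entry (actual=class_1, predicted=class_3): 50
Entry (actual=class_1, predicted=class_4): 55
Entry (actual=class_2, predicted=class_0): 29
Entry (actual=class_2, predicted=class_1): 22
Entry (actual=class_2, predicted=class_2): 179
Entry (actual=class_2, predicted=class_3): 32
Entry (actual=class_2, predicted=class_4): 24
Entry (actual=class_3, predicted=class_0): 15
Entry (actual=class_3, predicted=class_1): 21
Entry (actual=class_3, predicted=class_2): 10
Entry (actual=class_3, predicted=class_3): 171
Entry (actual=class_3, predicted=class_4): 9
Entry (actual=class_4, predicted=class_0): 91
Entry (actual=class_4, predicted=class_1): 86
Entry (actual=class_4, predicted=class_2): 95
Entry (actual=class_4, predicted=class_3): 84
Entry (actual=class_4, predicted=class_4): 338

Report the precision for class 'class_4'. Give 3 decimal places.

0.693

Take TP from the diagonal, FP from the rest of the 'class_4' prediction marginal, FN from the rest of the 'class_4' actual marginal.
precision = TP/(TP+FP).
class_4: TP=338, FP=62+55+24+9=150 → 338/488 = 0.6926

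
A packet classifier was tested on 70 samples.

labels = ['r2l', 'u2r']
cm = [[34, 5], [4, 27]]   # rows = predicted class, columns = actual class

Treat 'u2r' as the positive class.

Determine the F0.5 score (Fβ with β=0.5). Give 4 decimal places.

Fβ = (1+β²)·TP / ((1+β²)·TP + β²·FN + FP), with β²=1/4
= 1.25·27 / (1.25·27 + 0.25·5 + 4) = 0.8654

0.8654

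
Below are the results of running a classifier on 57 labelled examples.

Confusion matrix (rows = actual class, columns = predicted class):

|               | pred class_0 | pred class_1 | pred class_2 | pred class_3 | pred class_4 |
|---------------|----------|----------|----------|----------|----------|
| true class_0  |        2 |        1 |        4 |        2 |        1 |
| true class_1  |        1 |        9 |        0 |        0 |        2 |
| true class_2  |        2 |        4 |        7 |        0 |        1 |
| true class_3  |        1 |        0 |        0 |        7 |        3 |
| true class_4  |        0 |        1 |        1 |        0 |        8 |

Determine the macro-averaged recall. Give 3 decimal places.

0.577

Per-class recall (TP/(TP+FN)):
  class_0: TP=2, FN=1+4+2+1=8 → 2/10 = 0.2000
  class_1: TP=9, FN=1+0+0+2=3 → 9/12 = 0.7500
  class_2: TP=7, FN=2+4+0+1=7 → 7/14 = 0.5000
  class_3: TP=7, FN=1+0+0+3=4 → 7/11 = 0.6364
  class_4: TP=8, FN=0+1+1+0=2 → 8/10 = 0.8000
Macro-recall = mean = (0.2000 + 0.7500 + 0.5000 + 0.6364 + 0.8000) / 5 = 0.577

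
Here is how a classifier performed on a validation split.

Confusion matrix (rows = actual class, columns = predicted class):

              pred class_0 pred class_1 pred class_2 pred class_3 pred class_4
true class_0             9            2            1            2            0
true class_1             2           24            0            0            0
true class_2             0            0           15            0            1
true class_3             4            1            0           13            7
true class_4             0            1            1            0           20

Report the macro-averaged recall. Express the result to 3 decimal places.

0.787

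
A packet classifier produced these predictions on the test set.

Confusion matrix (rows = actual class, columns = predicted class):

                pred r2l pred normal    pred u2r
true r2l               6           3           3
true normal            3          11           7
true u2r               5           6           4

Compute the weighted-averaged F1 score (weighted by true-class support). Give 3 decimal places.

0.436

Per-class F1 score (2·TP/(2·TP+FP+FN)):
  r2l: TP=6, FP=3+5=8, FN=3+3=6 → 12/26 = 0.4615
  normal: TP=11, FP=3+6=9, FN=3+7=10 → 22/41 = 0.5366
  u2r: TP=4, FP=3+7=10, FN=5+6=11 → 8/29 = 0.2759
Weighted-F1 score = Σ (supportᵢ/N)·F1 scoreᵢ with N=48: (12/48)·0.4615 + (21/48)·0.5366 + (15/48)·0.2759 = 0.436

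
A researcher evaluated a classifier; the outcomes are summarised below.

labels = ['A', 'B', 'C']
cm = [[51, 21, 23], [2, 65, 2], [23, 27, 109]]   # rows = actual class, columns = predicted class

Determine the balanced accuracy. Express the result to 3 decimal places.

Balanced accuracy = mean of per-class recall.
  A: recall = 51/95 = 0.5368
  B: recall = 65/69 = 0.9420
  C: recall = 109/159 = 0.6855
Mean = (0.5368 + 0.9420 + 0.6855) / 3 = 0.721

0.721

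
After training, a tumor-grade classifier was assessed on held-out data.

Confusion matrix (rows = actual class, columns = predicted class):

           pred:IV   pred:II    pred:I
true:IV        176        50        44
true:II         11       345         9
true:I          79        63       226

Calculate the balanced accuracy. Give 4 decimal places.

0.7371

Balanced accuracy = mean of per-class recall.
  IV: recall = 176/270 = 0.65185
  II: recall = 345/365 = 0.94521
  I: recall = 226/368 = 0.61413
Mean = (0.65185 + 0.94521 + 0.61413) / 3 = 0.7371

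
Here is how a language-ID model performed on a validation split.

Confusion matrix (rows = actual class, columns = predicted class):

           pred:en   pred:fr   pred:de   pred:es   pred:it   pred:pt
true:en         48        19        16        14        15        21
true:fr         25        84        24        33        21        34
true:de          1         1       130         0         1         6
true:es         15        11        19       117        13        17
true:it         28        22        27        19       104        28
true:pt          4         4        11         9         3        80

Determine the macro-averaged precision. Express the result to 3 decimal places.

0.545

Per-class precision (TP/(TP+FP)):
  en: TP=48, FP=25+1+15+28+4=73 → 48/121 = 0.3967
  fr: TP=84, FP=19+1+11+22+4=57 → 84/141 = 0.5957
  de: TP=130, FP=16+24+19+27+11=97 → 130/227 = 0.5727
  es: TP=117, FP=14+33+0+19+9=75 → 117/192 = 0.6094
  it: TP=104, FP=15+21+1+13+3=53 → 104/157 = 0.6624
  pt: TP=80, FP=21+34+6+17+28=106 → 80/186 = 0.4301
Macro-precision = mean = (0.3967 + 0.5957 + 0.5727 + 0.6094 + 0.6624 + 0.4301) / 6 = 0.545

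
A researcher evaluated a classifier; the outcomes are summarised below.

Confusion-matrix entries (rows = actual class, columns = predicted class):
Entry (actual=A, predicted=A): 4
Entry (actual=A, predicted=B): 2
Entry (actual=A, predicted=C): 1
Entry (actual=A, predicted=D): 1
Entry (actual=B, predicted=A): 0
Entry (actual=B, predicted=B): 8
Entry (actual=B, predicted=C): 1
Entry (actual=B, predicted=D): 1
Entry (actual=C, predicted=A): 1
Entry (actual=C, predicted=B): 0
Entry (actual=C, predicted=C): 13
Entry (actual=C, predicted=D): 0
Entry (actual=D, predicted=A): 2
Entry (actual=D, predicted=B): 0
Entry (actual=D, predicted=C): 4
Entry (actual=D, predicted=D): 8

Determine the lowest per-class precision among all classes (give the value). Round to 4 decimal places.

Per-class precision (TP/(TP+FP)):
  A: TP=4, FP=0+1+2=3 → 4/7 = 0.57143
  B: TP=8, FP=2+0+0=2 → 8/10 = 0.80000
  C: TP=13, FP=1+1+4=6 → 13/19 = 0.68421
  D: TP=8, FP=1+1+0=2 → 8/10 = 0.80000
Lowest is class 'A' with precision = 0.5714.

0.5714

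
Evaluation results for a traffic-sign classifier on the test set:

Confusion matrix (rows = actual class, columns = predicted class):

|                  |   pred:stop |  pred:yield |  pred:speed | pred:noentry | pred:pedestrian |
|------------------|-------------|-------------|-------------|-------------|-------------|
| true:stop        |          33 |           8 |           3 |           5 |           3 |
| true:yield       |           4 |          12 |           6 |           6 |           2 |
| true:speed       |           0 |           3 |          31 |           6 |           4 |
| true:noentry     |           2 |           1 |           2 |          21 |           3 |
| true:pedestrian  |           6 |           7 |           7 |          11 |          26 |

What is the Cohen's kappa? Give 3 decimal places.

Observed agreement pₒ = trace/N = 123/212 = 0.5802
Expected agreement pₑ = Σ (rowᵢ·colᵢ)/N² = (52·45 + 30·31 + 44·49 + 29·49 + 57·38)/212² = 0.2005
κ = (pₒ − pₑ)/(1 − pₑ) = (0.5802 − 0.2005)/(1 − 0.2005) = 0.475

0.475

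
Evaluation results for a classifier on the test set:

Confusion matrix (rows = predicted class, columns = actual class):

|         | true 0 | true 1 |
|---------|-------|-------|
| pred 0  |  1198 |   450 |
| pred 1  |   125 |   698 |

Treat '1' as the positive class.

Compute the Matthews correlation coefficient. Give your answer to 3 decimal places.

0.543

MCC = (TP·TN − FP·FN) / √((TP+FP)(TP+FN)(TN+FP)(TN+FN))
Numerator = 698·1198 − 125·450 = 779954
Denominator = √(823·1148·1323·1648) = √2059959940416 = 1435256.0540
MCC = 779954 / 1435256.0540 = 0.543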